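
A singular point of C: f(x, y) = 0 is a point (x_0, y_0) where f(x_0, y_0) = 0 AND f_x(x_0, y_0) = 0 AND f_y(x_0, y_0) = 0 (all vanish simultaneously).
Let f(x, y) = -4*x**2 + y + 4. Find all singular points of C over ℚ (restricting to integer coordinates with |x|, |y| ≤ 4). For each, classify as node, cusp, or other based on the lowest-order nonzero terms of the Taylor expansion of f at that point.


No singular points in the scanned grid; C is smooth there.

Compute partial derivatives:
  f_x = -8*x.
  f_y = 1.
f_y = 1 is a nonzero constant, so f_y never vanishes: no point (x, y) can satisfy f = f_x = f_y = 0. In particular no (x, y) ∈ {−4, ..., 4}² is singular; the curve is smooth.


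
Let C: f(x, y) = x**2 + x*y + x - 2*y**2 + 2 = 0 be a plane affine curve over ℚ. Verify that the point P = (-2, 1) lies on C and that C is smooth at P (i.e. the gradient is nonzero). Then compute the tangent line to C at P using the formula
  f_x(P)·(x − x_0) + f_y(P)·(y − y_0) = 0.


Tangent line at P: -2*x - 6*y + 2 = 0.

Step 1: f(-2, 1) = 0, so P lies on C.
Step 2: partial derivatives
  f_x(x, y) = 2*x + y + 1, f_y(x, y) = x - 4*y.
  f_x(P) = -2, f_y(P) = -6 (gradient nonzero, so P is smooth).
Step 3: tangent line at P: -2·(x − -2) + -6·(y − 1) = 0.
Expanding: -2*x - 6*y + 2 = 0.


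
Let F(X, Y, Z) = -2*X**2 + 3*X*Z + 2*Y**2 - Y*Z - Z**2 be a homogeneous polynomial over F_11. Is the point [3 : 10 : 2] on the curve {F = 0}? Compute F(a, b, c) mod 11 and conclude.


F(3,10,2) ≡ 0 (mod 11); P is on the curve.

Evaluate F(3, 10, 2) term-by-term (mod 11).
  -2*X**2 ↦ -2·9·1·1 = -18
  3*X*Z ↦ 3·3·1·2 = 18
  2*Y**2 ↦ 2·1·100·1 = 200
  -Y*Z ↦ -1·1·10·2 = -20
  -Z**2 ↦ -1·1·1·4 = -4
Sum: F(3, 10, 2) = (-18) + (18) + (200) + (-20) + (-4) = 176.
Reducing mod 11: 176 ≡ 0 (mod 11).
Since F(a, b, c) ≡ 0 (mod 11), P lies on the curve.


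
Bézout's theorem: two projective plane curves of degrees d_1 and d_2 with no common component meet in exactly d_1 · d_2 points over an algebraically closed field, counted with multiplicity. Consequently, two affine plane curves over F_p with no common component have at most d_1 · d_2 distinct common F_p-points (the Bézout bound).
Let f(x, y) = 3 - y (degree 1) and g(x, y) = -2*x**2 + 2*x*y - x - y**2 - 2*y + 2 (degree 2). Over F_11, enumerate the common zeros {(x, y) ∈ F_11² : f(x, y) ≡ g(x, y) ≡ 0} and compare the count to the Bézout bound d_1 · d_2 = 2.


Common zeros: {(2, 3), (6, 3)}; count = 2; Bézout bound = 2.

deg(f) = 1, deg(g) = 2, so Bézout bound = 2.
Scan x ∈ F_11. For each x, list the y ∈ F_11 with f(x, y) ≡ 0 and those with g(x, y) ≡ 0 (mod 11); the common zeros in that column are the intersection.
  x = 0: f ≡ 0 at y ∈ {3}; g ≡ 0 at y ∈ {4, 5}; common: ∅.
  x = 1: f ≡ 0 at y ∈ {3}; g ≡ 0 at y ∈ ∅; common: ∅.
  x = 2: f ≡ 0 at y ∈ {3}; g ≡ 0 at y ∈ {3, 10}; common: {3}.
  x = 3: f ≡ 0 at y ∈ {3}; g ≡ 0 at y ∈ ∅; common: ∅.
  x = 4: f ≡ 0 at y ∈ {3}; g ≡ 0 at y ∈ ∅; common: ∅.
  x = 5: f ≡ 0 at y ∈ {3}; g ≡ 0 at y ∈ ∅; common: ∅.
  x = 6: f ≡ 0 at y ∈ {3}; g ≡ 0 at y ∈ {3, 7}; common: {3}.
  x = 7: f ≡ 0 at y ∈ {3}; g ≡ 0 at y ∈ ∅; common: ∅.
  x = 8: f ≡ 0 at y ∈ {3}; g ≡ 0 at y ∈ {1, 2}; common: ∅.
  x = 9: f ≡ 0 at y ∈ {3}; g ≡ 0 at y ∈ {1, 4}; common: ∅.
  x = 10: f ≡ 0 at y ∈ {3}; g ≡ 0 at y ∈ {2, 5}; common: ∅.
Collecting: common zeros = {(2, 3), (6, 3)}, so the count is 2.
Comparison with the Bézout bound: 2 ≤ 2 = deg(f)·deg(g), as expected for curves with no common component (the bound is attained).


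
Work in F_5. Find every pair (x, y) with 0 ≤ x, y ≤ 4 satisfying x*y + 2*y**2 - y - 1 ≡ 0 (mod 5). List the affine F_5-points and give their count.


Affine F_5-points: {(0, 1), (0, 2), (2, 3), (2, 4)}; count = 4.

For each of the 25 pairs (x, y) ∈ F_5², evaluate f(x, y) mod 5. Record the zeros.
  x = 0: [0↦4, 1↦0, 2↦0, 3↦4, 4↦2]  zeros at y ∈ {1, 2}
  x = 1: [0↦4, 1↦1, 2↦2, 3↦2, 4↦1]  zeros at y ∈ ∅
  x = 2: [0↦4, 1↦2, 2↦4, 3↦0, 4↦0]  zeros at y ∈ {3, 4}
  x = 3: [0↦4, 1↦3, 2↦1, 3↦3, 4↦4]  zeros at y ∈ ∅
  x = 4: [0↦4, 1↦4, 2↦3, 3↦1, 4↦3]  zeros at y ∈ ∅
Collecting zeros: affine points = {(0, 1), (0, 2), (2, 3), (2, 4)}.
Total count |C(F_5)_aff| = 4.


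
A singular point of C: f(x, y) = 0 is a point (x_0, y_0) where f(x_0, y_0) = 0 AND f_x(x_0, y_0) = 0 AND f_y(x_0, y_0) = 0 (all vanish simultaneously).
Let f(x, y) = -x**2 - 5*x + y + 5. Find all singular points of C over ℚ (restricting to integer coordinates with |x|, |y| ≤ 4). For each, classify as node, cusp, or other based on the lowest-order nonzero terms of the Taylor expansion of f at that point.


No singular points in the scanned grid; C is smooth there.

Compute partial derivatives:
  f_x = -2*x - 5.
  f_y = 1.
f_y = 1 is a nonzero constant, so f_y never vanishes: no point (x, y) can satisfy f = f_x = f_y = 0. In particular no (x, y) ∈ {−4, ..., 4}² is singular; the curve is smooth.


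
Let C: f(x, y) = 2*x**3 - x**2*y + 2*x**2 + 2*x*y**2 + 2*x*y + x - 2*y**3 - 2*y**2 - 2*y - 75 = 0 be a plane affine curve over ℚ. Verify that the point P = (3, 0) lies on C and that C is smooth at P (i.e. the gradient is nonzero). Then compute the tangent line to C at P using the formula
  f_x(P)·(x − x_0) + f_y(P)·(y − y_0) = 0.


Tangent line at P: 67*x - 5*y - 201 = 0.

Step 1: f(3, 0) = 0, so P lies on C.
Step 2: partial derivatives
  f_x(x, y) = 6*x**2 - 2*x*y + 4*x + 2*y**2 + 2*y + 1, f_y(x, y) = -x**2 + 4*x*y + 2*x - 6*y**2 - 4*y - 2.
  f_x(P) = 67, f_y(P) = -5 (gradient nonzero, so P is smooth).
Step 3: tangent line at P: 67·(x − 3) + -5·(y − 0) = 0.
Expanding: 67*x - 5*y - 201 = 0.


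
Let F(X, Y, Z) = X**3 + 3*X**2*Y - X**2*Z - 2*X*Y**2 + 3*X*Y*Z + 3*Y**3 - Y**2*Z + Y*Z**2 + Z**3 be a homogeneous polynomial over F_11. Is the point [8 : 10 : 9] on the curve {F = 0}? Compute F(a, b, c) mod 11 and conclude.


F(8,10,9) ≡ 5 (mod 11); P is NOT on the curve.

Evaluate F(8, 10, 9) term-by-term (mod 11).
  X**3 ↦ 1·512·1·1 = 512
  3*X**2*Y ↦ 3·64·10·1 = 1920
  -X**2*Z ↦ -1·64·1·9 = -576
  -2*X*Y**2 ↦ -2·8·100·1 = -1600
  3*X*Y*Z ↦ 3·8·10·9 = 2160
  3*Y**3 ↦ 3·1·1000·1 = 3000
  -Y**2*Z ↦ -1·1·100·9 = -900
  Y*Z**2 ↦ 1·1·10·81 = 810
  Z**3 ↦ 1·1·1·729 = 729
Sum: F(8, 10, 9) = (512) + (1920) + (-576) + (-1600) + (2160) + (3000) + (-900) + (810) + (729) = 6055.
Reducing mod 11: 6055 ≡ 5 (mod 11).
Since F(a, b, c) ≡ 5 ≠ 0 (mod 11), P does NOT lie on the curve.


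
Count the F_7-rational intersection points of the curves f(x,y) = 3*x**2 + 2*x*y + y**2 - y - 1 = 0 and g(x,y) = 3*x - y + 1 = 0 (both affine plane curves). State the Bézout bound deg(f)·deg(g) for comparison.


Common zeros: ∅; count = 0; Bézout bound = 2.

deg(f) = 2, deg(g) = 1, so Bézout bound = 2.
Scan x ∈ F_7. For each x, list the y ∈ F_7 with f(x, y) ≡ 0 and those with g(x, y) ≡ 0 (mod 7); the common zeros in that column are the intersection.
  x = 0: f ≡ 0 at y ∈ ∅; g ≡ 0 at y ∈ {1}; common: ∅.
  x = 1: f ≡ 0 at y ∈ {3}; g ≡ 0 at y ∈ {4}; common: ∅.
  x = 2: f ≡ 0 at y ∈ {2}; g ≡ 0 at y ∈ {0}; common: ∅.
  x = 3: f ≡ 0 at y ∈ ∅; g ≡ 0 at y ∈ {3}; common: ∅.
  x = 4: f ≡ 0 at y ∈ {3, 4}; g ≡ 0 at y ∈ {6}; common: ∅.
  x = 5: f ≡ 0 at y ∈ {1, 4}; g ≡ 0 at y ∈ {2}; common: ∅.
  x = 6: f ≡ 0 at y ∈ {1, 2}; g ≡ 0 at y ∈ {5}; common: ∅.
Collecting: common zeros = ∅, so the count is 0.
Comparison with the Bézout bound: 0 ≤ 2 = deg(f)·deg(g), as expected for curves with no common component (the affine F_7-count falls short of the bound because intersections may lie at infinity, over extension fields, or carry multiplicity).


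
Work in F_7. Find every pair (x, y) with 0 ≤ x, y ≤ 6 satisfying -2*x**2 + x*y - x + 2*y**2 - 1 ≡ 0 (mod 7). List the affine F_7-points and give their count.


Affine F_7-points: {(0, 2), (0, 5), (2, 1), (2, 5), (4, 2), (4, 3), (5, 0), (5, 1)}; count = 8.

For each of the 49 pairs (x, y) ∈ F_7², evaluate f(x, y) mod 7. Record the zeros.
  x = 0: [0↦6, 1↦1, 2↦0, 3↦3, 4↦3, 5↦0, 6↦1]  zeros at y ∈ {2, 5}
  x = 1: [0↦3, 1↦6, 2↦6, 3↦3, 4↦4, 5↦2, 6↦4]  zeros at y ∈ ∅
  x = 2: [0↦3, 1↦0, 2↦1, 3↦6, 4↦1, 5↦0, 6↦3]  zeros at y ∈ {1, 5}
  x = 3: [0↦6, 1↦4, 2↦6, 3↦5, 4↦1, 5↦1, 6↦5]  zeros at y ∈ ∅
  x = 4: [0↦5, 1↦4, 2↦0, 3↦0, 4↦4, 5↦5, 6↦3]  zeros at y ∈ {2, 3}
  x = 5: [0↦0, 1↦0, 2↦4, 3↦5, 4↦3, 5↦5, 6↦4]  zeros at y ∈ {0, 1}
  x = 6: [0↦5, 1↦6, 2↦4, 3↦6, 4↦5, 5↦1, 6↦1]  zeros at y ∈ ∅
Collecting zeros: affine points = {(0, 2), (0, 5), (2, 1), (2, 5), (4, 2), (4, 3), (5, 0), (5, 1)}.
Total count |C(F_7)_aff| = 8.


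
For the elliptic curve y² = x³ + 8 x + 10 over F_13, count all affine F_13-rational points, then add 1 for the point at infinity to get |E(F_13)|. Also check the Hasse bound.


Affine points = {(0, 6), (0, 7), (3, 3), (3, 10), (6, 1), (6, 12), (8, 1), (8, 12), (11, 5), (11, 8), (12, 1), (12, 12)}; affine count = 12; |E(F_13)| = 13.

Discriminant check: Δ ∝ 4a³ + 27b² = 4·8³ + 27·10² = 4·512 + 27·100 ≡ 3 (mod 13). Nonzero ⇒ E is nonsingular.
For each x ∈ F_13, compute rhs = x³ + 8·x + 10 mod 13, then count y ∈ F_13 with y² ≡ rhs.
  x = 0: rhs = 10, matching y values: 6, 7 (2 points).
  x = 1: rhs = 6, matching y values: none (0 points).
  x = 2: rhs = 8, matching y values: none (0 points).
  x = 3: rhs = 9, matching y values: 3, 10 (2 points).
  x = 4: rhs = 2, matching y values: none (0 points).
  x = 5: rhs = 6, matching y values: none (0 points).
  x = 6: rhs = 1, matching y values: 1, 12 (2 points).
  x = 7: rhs = 6, matching y values: none (0 points).
  x = 8: rhs = 1, matching y values: 1, 12 (2 points).
  x = 9: rhs = 5, matching y values: none (0 points).
  x = 10: rhs = 11, matching y values: none (0 points).
  x = 11: rhs = 12, matching y values: 5, 8 (2 points).
  x = 12: rhs = 1, matching y values: 1, 12 (2 points).
Total affine count: 12.
Full point count |E(F_13)| = 12 + 1 = 13.
Hasse bound: |13 − (13+1)| = |-1| = 1 ≤ 2√13 ≈ 7.2111 ✓.


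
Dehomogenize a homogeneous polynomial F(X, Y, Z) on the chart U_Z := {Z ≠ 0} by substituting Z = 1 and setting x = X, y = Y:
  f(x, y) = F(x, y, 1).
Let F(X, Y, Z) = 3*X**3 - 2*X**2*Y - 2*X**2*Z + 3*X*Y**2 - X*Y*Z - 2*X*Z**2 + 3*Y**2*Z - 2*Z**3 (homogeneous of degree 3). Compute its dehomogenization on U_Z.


f(x, y) = 3*x**3 - 2*x**2*y - 2*x**2 + 3*x*y**2 - x*y - 2*x + 3*y**2 - 2

On U_Z we set Z = 1. Each monomial c·X^i·Y^j·Z^k in F becomes c·x^i·y^j·1^k = c·x^i·y^j.
Substituting Z = 1: F(X, Y, 1) = 3*x**3 - 2*x**2*y - 2*x**2 + 3*x*y**2 - x*y - 2*x + 3*y**2 - 2.
Note: deg(f) ≤ deg(F) = 3; strict inequality happens when F is divisible by Z (lost terms).


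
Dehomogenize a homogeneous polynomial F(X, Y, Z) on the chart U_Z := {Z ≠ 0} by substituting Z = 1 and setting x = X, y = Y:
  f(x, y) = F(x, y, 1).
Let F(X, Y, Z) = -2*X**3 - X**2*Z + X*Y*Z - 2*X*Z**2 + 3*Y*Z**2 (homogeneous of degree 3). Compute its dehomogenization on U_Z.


f(x, y) = -2*x**3 - x**2 + x*y - 2*x + 3*y

On U_Z we set Z = 1. Each monomial c·X^i·Y^j·Z^k in F becomes c·x^i·y^j·1^k = c·x^i·y^j.
Substituting Z = 1: F(X, Y, 1) = -2*x**3 - x**2 + x*y - 2*x + 3*y.
Note: deg(f) ≤ deg(F) = 3; strict inequality happens when F is divisible by Z (lost terms).


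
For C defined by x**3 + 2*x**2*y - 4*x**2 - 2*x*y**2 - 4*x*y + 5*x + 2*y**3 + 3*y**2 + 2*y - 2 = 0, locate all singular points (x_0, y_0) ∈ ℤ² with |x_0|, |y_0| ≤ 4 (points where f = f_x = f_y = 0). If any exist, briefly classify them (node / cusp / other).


Singular points: {(1, 0)}; classification: node.

Compute partial derivatives:
  f_x = 3*x**2 + 4*x*y - 8*x - 2*y**2 - 4*y + 5.
  f_y = 2*x**2 - 4*x*y - 4*x + 6*y**2 + 6*y + 2.
Scan x_0 ∈ {−4, ..., 4}. For each x_0, f_y(x_0, y) is a polynomial in y; find its integer roots y ∈ {−4, ..., 4}, then test f_x and f at those candidates.
  x = -4: f_y(-4, y) = 6*y**2 + 22*y + 50; no integer root y with |y| ≤ 4.
  x = -3: f_y(-3, y) = 6*y**2 + 18*y + 32; no integer root y with |y| ≤ 4.
  x = -2: f_y(-2, y) = 6*y**2 + 14*y + 18; no integer root y with |y| ≤ 4.
  x = -1: f_y(-1, y) = 6*y**2 + 10*y + 8; no integer root y with |y| ≤ 4.
  x = 0: f_y(0, y) = 6*y**2 + 6*y + 2; no integer root y with |y| ≤ 4.
  x = 1: f_y(1, y) = 6*y**2 + 2*y; vanishes at y ∈ {0}. (1, 0): f_x = 0, f = 0 — SINGULAR.
  x = 2: f_y(2, y) = 6*y**2 - 2*y + 2; no integer root y with |y| ≤ 4.
  x = 3: f_y(3, y) = 6*y**2 - 6*y + 8; no integer root y with |y| ≤ 4.
  x = 4: f_y(4, y) = 6*y**2 - 10*y + 18; no integer root y with |y| ≤ 4.
Only singular point on the grid: (1, 0).
Classify: substitute x = 1 + u, y = 0 + v and expand: f = u**3 + 2*u**2*v - u**2 - 2*u*v**2 + 2*v**3 + v**2.
No constant or linear terms (consistent with a singular point). Quadratic part: -u**2 + v**2. Cubic part: u**3 + 2*u**2*v - 2*u*v**2 + 2*v**3.
The quadratic part v**2 - u**2 = (v − u)(v + u) splits into two distinct linear factors, so there are two distinct tangent lines y − 0 = ±(x − 1) — this is a node (ordinary double point).
Classification: node.


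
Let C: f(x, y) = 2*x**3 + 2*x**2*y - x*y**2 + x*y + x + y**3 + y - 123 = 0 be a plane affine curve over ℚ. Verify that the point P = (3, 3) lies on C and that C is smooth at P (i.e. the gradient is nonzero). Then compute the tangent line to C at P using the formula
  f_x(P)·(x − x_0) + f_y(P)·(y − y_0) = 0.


Tangent line at P: 85*x + 31*y - 348 = 0.

Step 1: f(3, 3) = 0, so P lies on C.
Step 2: partial derivatives
  f_x(x, y) = 6*x**2 + 4*x*y - y**2 + y + 1, f_y(x, y) = 2*x**2 - 2*x*y + x + 3*y**2 + 1.
  f_x(P) = 85, f_y(P) = 31 (gradient nonzero, so P is smooth).
Step 3: tangent line at P: 85·(x − 3) + 31·(y − 3) = 0.
Expanding: 85*x + 31*y - 348 = 0.


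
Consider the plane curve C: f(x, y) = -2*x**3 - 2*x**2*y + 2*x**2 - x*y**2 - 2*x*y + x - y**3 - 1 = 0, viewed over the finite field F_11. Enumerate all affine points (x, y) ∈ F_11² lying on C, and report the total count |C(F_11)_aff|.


Affine F_11-points: {(0, 10), (1, 0), (2, 1), (2, 3), (2, 5), (3, 4), (4, 6), (5, 9), (9, 3)}; count = 9.

For each of the 121 pairs (x, y) ∈ F_11², evaluate f(x, y) mod 11. Record the zeros.
  x = 0: [0↦10, 1↦9, 2↦2, 3↦5, 4↦1, 5↦6, 6↦3, 7↦8, 8↦4, 9↦7, 10↦0]  zeros at y ∈ {10}
  x = 1: [0↦0, 1↦5, 2↦2, 3↦7, 4↦3, 5↦6, 6↦10, 7↦9, 8↦8, 9↦1, 10↦4]  zeros at y ∈ {0}
  x = 2: [0↦4, 1↦0, 2↦8, 3↦0, 4↦3, 5↦0, 6↦7, 7↦7, 8↦5, 9↦6, 10↦4]  zeros at y ∈ {1, 3, 5}
  x = 3: [0↦10, 1↦4, 2↦8, 3↦5, 4↦0, 5↦9, 6↦4, 7↦1, 8↦5, 9↦10, 10↦10]  zeros at y ∈ {4}
  x = 4: [0↦6, 1↦5, 2↦1, 3↦10, 4↦4, 5↦10, 6↦0, 7↦1, 8↦7, 9↦1, 10↦10]  zeros at y ∈ {6}
  x = 5: [0↦2, 1↦2, 2↦8, 3↦3, 4↦3, 5↦2, 6↦5, 7↦6, 8↦10, 9↦0, 10↦3]  zeros at y ∈ {9}
  x = 6: [0↦8, 1↦5, 2↦6, 3↦5, 4↦7, 5↦6, 6↦7, 7↦4, 8↦2, 9↦6, 10↦10]  zeros at y ∈ ∅
  x = 7: [0↦1, 1↦2, 2↦5, 3↦4, 4↦4, 5↦10, 6↦5, 7↦5, 8↦4, 9↦7, 10↦8]  zeros at y ∈ ∅
  x = 8: [0↦2, 1↦3, 2↦4, 3↦10, 4↦4, 5↦2, 6↦9, 7↦8, 8↦4, 9↦2, 10↦7]  zeros at y ∈ ∅
  x = 9: [0↦10, 1↦7, 2↦2, 3↦0, 4↦6, 5↦3, 6↦7, 7↦1, 8↦1, 9↦1, 10↦6]  zeros at y ∈ {3}
  x = 10: [0↦2, 1↦2, 2↦9, 3↦6, 4↦9, 5↦1, 6↦9, 7↦5, 8↦5, 9↦3, 10↦4]  zeros at y ∈ ∅
Collecting zeros: affine points = {(0, 10), (1, 0), (2, 1), (2, 3), (2, 5), (3, 4), (4, 6), (5, 9), (9, 3)}.
Total count |C(F_11)_aff| = 9.


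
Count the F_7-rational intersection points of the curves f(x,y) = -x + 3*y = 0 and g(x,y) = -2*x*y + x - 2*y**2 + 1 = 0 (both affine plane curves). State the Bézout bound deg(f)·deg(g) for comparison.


Common zeros: ∅; count = 0; Bézout bound = 2.

deg(f) = 1, deg(g) = 2, so Bézout bound = 2.
Scan x ∈ F_7. For each x, list the y ∈ F_7 with f(x, y) ≡ 0 and those with g(x, y) ≡ 0 (mod 7); the common zeros in that column are the intersection.
  x = 0: f ≡ 0 at y ∈ {0}; g ≡ 0 at y ∈ {2, 5}; common: ∅.
  x = 1: f ≡ 0 at y ∈ {5}; g ≡ 0 at y ∈ ∅; common: ∅.
  x = 2: f ≡ 0 at y ∈ {3}; g ≡ 0 at y ∈ ∅; common: ∅.
  x = 3: f ≡ 0 at y ∈ {1}; g ≡ 0 at y ∈ ∅; common: ∅.
  x = 4: f ≡ 0 at y ∈ {6}; g ≡ 0 at y ∈ ∅; common: ∅.
  x = 5: f ≡ 0 at y ∈ {4}; g ≡ 0 at y ∈ {3, 6}; common: ∅.
  x = 6: f ≡ 0 at y ∈ {2}; g ≡ 0 at y ∈ {0, 1}; common: ∅.
Collecting: common zeros = ∅, so the count is 0.
Comparison with the Bézout bound: 0 ≤ 2 = deg(f)·deg(g), as expected for curves with no common component (the affine F_7-count falls short of the bound because intersections may lie at infinity, over extension fields, or carry multiplicity).


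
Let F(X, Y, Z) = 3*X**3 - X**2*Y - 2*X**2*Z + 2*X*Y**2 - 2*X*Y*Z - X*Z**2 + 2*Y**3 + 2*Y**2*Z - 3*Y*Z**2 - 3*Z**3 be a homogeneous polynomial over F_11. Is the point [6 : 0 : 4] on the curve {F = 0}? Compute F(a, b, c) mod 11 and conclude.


F(6,0,4) ≡ 6 (mod 11); P is NOT on the curve.

Evaluate F(6, 0, 4) term-by-term (mod 11).
  3*X**3 ↦ 3·216·1·1 = 648
  -X**2*Y ↦ -1·36·0·1 = 0
  -2*X**2*Z ↦ -2·36·1·4 = -288
  2*X*Y**2 ↦ 2·6·0·1 = 0
  -2*X*Y*Z ↦ -2·6·0·4 = 0
  -X*Z**2 ↦ -1·6·1·16 = -96
  2*Y**3 ↦ 2·1·0·1 = 0
  2*Y**2*Z ↦ 2·1·0·4 = 0
  -3*Y*Z**2 ↦ -3·1·0·16 = 0
  -3*Z**3 ↦ -3·1·1·64 = -192
Sum: F(6, 0, 4) = (648) + (0) + (-288) + (0) + (0) + (-96) + (0) + (0) + (0) + (-192) = 72.
Reducing mod 11: 72 ≡ 6 (mod 11).
Since F(a, b, c) ≡ 6 ≠ 0 (mod 11), P does NOT lie on the curve.


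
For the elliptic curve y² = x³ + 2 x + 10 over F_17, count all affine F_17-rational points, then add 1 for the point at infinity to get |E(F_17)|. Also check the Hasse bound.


Affine points = {(1, 8), (1, 9), (3, 3), (3, 14), (5, 3), (5, 14), (6, 0), (9, 3), (9, 14), (15, 7), (15, 10)}; affine count = 11; |E(F_17)| = 12.

Discriminant check: Δ ∝ 4a³ + 27b² = 4·2³ + 27·10² = 4·8 + 27·100 ≡ 12 (mod 17). Nonzero ⇒ E is nonsingular.
For each x ∈ F_17, compute rhs = x³ + 2·x + 10 mod 17, then count y ∈ F_17 with y² ≡ rhs.
  x = 0: rhs = 10, matching y values: none (0 points).
  x = 1: rhs = 13, matching y values: 8, 9 (2 points).
  x = 2: rhs = 5, matching y values: none (0 points).
  x = 3: rhs = 9, matching y values: 3, 14 (2 points).
  x = 4: rhs = 14, matching y values: none (0 points).
  x = 5: rhs = 9, matching y values: 3, 14 (2 points).
  x = 6: rhs = 0, matching y values: 0 (1 points).
  x = 7: rhs = 10, matching y values: none (0 points).
  x = 8: rhs = 11, matching y values: none (0 points).
  x = 9: rhs = 9, matching y values: 3, 14 (2 points).
  x = 10: rhs = 10, matching y values: none (0 points).
  x = 11: rhs = 3, matching y values: none (0 points).
  x = 12: rhs = 11, matching y values: none (0 points).
  x = 13: rhs = 6, matching y values: none (0 points).
  x = 14: rhs = 11, matching y values: none (0 points).
  x = 15: rhs = 15, matching y values: 7, 10 (2 points).
  x = 16: rhs = 7, matching y values: none (0 points).
Total affine count: 11.
Full point count |E(F_17)| = 11 + 1 = 12.
Hasse bound: |12 − (17+1)| = |-6| = 6 ≤ 2√17 ≈ 8.2462 ✓.


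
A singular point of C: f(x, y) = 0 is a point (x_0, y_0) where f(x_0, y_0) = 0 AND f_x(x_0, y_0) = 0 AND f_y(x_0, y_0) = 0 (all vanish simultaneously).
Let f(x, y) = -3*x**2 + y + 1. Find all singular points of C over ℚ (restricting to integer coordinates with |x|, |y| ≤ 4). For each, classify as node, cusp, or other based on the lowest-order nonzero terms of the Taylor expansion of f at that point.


No singular points in the scanned grid; C is smooth there.

Compute partial derivatives:
  f_x = -6*x.
  f_y = 1.
f_y = 1 is a nonzero constant, so f_y never vanishes: no point (x, y) can satisfy f = f_x = f_y = 0. In particular no (x, y) ∈ {−4, ..., 4}² is singular; the curve is smooth.


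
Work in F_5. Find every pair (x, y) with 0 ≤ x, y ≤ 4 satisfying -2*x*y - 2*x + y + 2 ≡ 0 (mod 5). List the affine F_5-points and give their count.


Affine F_5-points: {(0, 3), (1, 0), (2, 1), (4, 2)}; count = 4.

For each of the 25 pairs (x, y) ∈ F_5², evaluate f(x, y) mod 5. Record the zeros.
  x = 0: [0↦2, 1↦3, 2↦4, 3↦0, 4↦1]  zeros at y ∈ {3}
  x = 1: [0↦0, 1↦4, 2↦3, 3↦2, 4↦1]  zeros at y ∈ {0}
  x = 2: [0↦3, 1↦0, 2↦2, 3↦4, 4↦1]  zeros at y ∈ {1}
  x = 3: [0↦1, 1↦1, 2↦1, 3↦1, 4↦1]  zeros at y ∈ ∅
  x = 4: [0↦4, 1↦2, 2↦0, 3↦3, 4↦1]  zeros at y ∈ {2}
Collecting zeros: affine points = {(0, 3), (1, 0), (2, 1), (4, 2)}.
Total count |C(F_5)_aff| = 4.


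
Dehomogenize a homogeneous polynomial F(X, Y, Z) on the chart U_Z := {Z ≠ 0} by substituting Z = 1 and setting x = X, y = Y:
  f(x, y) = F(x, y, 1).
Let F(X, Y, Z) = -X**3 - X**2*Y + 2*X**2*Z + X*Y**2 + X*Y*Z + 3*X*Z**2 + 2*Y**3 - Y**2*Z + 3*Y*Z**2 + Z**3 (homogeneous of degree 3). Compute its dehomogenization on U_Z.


f(x, y) = -x**3 - x**2*y + 2*x**2 + x*y**2 + x*y + 3*x + 2*y**3 - y**2 + 3*y + 1

On U_Z we set Z = 1. Each monomial c·X^i·Y^j·Z^k in F becomes c·x^i·y^j·1^k = c·x^i·y^j.
Substituting Z = 1: F(X, Y, 1) = -x**3 - x**2*y + 2*x**2 + x*y**2 + x*y + 3*x + 2*y**3 - y**2 + 3*y + 1.
Note: deg(f) ≤ deg(F) = 3; strict inequality happens when F is divisible by Z (lost terms).


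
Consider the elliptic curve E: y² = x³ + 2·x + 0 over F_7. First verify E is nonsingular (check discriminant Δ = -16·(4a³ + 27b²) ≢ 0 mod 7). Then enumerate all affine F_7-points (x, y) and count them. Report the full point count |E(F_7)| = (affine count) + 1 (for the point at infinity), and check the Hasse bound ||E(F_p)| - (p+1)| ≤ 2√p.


Affine points = {(0, 0), (4, 3), (4, 4), (5, 3), (5, 4), (6, 2), (6, 5)}; affine count = 7; |E(F_7)| = 8.

Discriminant check: Δ ∝ 4a³ + 27b² = 4·2³ + 27·0² = 4·8 + 27·0 ≡ 4 (mod 7). Nonzero ⇒ E is nonsingular.
For each x ∈ F_7, compute rhs = x³ + 2·x + 0 mod 7, then count y ∈ F_7 with y² ≡ rhs.
  x = 0: rhs = 0, matching y values: 0 (1 points).
  x = 1: rhs = 3, matching y values: none (0 points).
  x = 2: rhs = 5, matching y values: none (0 points).
  x = 3: rhs = 5, matching y values: none (0 points).
  x = 4: rhs = 2, matching y values: 3, 4 (2 points).
  x = 5: rhs = 2, matching y values: 3, 4 (2 points).
  x = 6: rhs = 4, matching y values: 2, 5 (2 points).
Total affine count: 7.
Full point count |E(F_7)| = 7 + 1 = 8.
Hasse bound: |8 − (7+1)| = |0| = 0 ≤ 2√7 ≈ 5.2915 ✓.


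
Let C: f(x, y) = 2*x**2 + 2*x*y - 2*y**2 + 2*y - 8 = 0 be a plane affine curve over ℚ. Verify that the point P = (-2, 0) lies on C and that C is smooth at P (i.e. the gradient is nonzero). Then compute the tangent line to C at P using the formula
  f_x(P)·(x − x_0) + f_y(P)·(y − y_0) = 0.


Tangent line at P: -8*x - 2*y - 16 = 0.

Step 1: f(-2, 0) = 0, so P lies on C.
Step 2: partial derivatives
  f_x(x, y) = 4*x + 2*y, f_y(x, y) = 2*x - 4*y + 2.
  f_x(P) = -8, f_y(P) = -2 (gradient nonzero, so P is smooth).
Step 3: tangent line at P: -8·(x − -2) + -2·(y − 0) = 0.
Expanding: -8*x - 2*y - 16 = 0.


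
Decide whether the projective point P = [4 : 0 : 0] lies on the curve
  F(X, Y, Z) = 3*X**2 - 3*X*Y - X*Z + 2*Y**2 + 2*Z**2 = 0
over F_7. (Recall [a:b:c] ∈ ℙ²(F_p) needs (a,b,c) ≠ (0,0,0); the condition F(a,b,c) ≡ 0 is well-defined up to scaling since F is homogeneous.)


F(4,0,0) ≡ 6 (mod 7); P is NOT on the curve.

Evaluate F(4, 0, 0) term-by-term (mod 7).
  3*X**2 ↦ 3·16·1·1 = 48
  -3*X*Y ↦ -3·4·0·1 = 0
  -X*Z ↦ -1·4·1·0 = 0
  2*Y**2 ↦ 2·1·0·1 = 0
  2*Z**2 ↦ 2·1·1·0 = 0
Sum: F(4, 0, 0) = (48) + (0) + (0) + (0) + (0) = 48.
Reducing mod 7: 48 ≡ 6 (mod 7).
Since F(a, b, c) ≡ 6 ≠ 0 (mod 7), P does NOT lie on the curve.


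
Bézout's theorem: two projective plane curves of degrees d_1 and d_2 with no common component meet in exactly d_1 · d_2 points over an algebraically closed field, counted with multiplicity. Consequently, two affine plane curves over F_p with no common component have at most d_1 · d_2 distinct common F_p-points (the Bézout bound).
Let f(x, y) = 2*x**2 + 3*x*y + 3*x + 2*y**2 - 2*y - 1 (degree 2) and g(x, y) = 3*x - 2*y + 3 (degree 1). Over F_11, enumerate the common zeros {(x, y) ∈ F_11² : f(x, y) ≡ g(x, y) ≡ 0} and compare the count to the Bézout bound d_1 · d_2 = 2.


Common zeros: {(2, 10)}; count = 1; Bézout bound = 2.

deg(f) = 2, deg(g) = 1, so Bézout bound = 2.
Scan x ∈ F_11. For each x, list the y ∈ F_11 with f(x, y) ≡ 0 and those with g(x, y) ≡ 0 (mod 11); the common zeros in that column are the intersection.
  x = 0: f ≡ 0 at y ∈ {3, 9}; g ≡ 0 at y ∈ {7}; common: ∅.
  x = 1: f ≡ 0 at y ∈ ∅; g ≡ 0 at y ∈ {3}; common: ∅.
  x = 2: f ≡ 0 at y ∈ {10}; g ≡ 0 at y ∈ {10}; common: {10}.
  x = 3: f ≡ 0 at y ∈ ∅; g ≡ 0 at y ∈ {6}; common: ∅.
  x = 4: f ≡ 0 at y ∈ {1, 5}; g ≡ 0 at y ∈ {2}; common: ∅.
  x = 5: f ≡ 0 at y ∈ {3, 7}; g ≡ 0 at y ∈ {9}; common: ∅.
  x = 6: f ≡ 0 at y ∈ ∅; g ≡ 0 at y ∈ {5}; common: ∅.
  x = 7: f ≡ 0 at y ∈ {9}; g ≡ 0 at y ∈ {1}; common: ∅.
  x = 8: f ≡ 0 at y ∈ ∅; g ≡ 0 at y ∈ {8}; common: ∅.
  x = 9: f ≡ 0 at y ∈ {5, 10}; g ≡ 0 at y ∈ {4}; common: ∅.
  x = 10: f ≡ 0 at y ∈ ∅; g ≡ 0 at y ∈ {0}; common: ∅.
Collecting: common zeros = {(2, 10)}, so the count is 1.
Comparison with the Bézout bound: 1 ≤ 2 = deg(f)·deg(g), as expected for curves with no common component (the affine F_11-count falls short of the bound because intersections may lie at infinity, over extension fields, or carry multiplicity).


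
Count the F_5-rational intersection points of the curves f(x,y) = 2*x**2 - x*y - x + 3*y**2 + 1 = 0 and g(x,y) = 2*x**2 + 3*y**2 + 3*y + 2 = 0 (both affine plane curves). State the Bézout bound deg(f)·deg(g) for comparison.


Common zeros: ∅; count = 0; Bézout bound = 4.

deg(f) = 2, deg(g) = 2, so Bézout bound = 4.
Scan x ∈ F_5. For each x, list the y ∈ F_5 with f(x, y) ≡ 0 and those with g(x, y) ≡ 0 (mod 5); the common zeros in that column are the intersection.
  x = 0: f ≡ 0 at y ∈ ∅; g ≡ 0 at y ∈ {2}; common: ∅.
  x = 1: f ≡ 0 at y ∈ ∅; g ≡ 0 at y ∈ {1, 3}; common: ∅.
  x = 2: f ≡ 0 at y ∈ {2}; g ≡ 0 at y ∈ {0, 4}; common: ∅.
  x = 3: f ≡ 0 at y ∈ ∅; g ≡ 0 at y ∈ {0, 4}; common: ∅.
  x = 4: f ≡ 0 at y ∈ ∅; g ≡ 0 at y ∈ {1, 3}; common: ∅.
Collecting: common zeros = ∅, so the count is 0.
Comparison with the Bézout bound: 0 ≤ 4 = deg(f)·deg(g), as expected for curves with no common component (the affine F_5-count falls short of the bound because intersections may lie at infinity, over extension fields, or carry multiplicity).


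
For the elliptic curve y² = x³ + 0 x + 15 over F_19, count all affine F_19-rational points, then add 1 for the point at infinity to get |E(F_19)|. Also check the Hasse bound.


Affine points = {(1, 4), (1, 15), (2, 2), (2, 17), (3, 2), (3, 17), (5, 8), (5, 11), (7, 4), (7, 15), (11, 4), (11, 15), (14, 2), (14, 17), (16, 8), (16, 11), (17, 8), (17, 11)}; affine count = 18; |E(F_19)| = 19.

Discriminant check: Δ ∝ 4a³ + 27b² = 4·0³ + 27·15² = 4·0 + 27·225 ≡ 14 (mod 19). Nonzero ⇒ E is nonsingular.
For each x ∈ F_19, compute rhs = x³ + 0·x + 15 mod 19, then count y ∈ F_19 with y² ≡ rhs.
  x = 0: rhs = 15, matching y values: none (0 points).
  x = 1: rhs = 16, matching y values: 4, 15 (2 points).
  x = 2: rhs = 4, matching y values: 2, 17 (2 points).
  x = 3: rhs = 4, matching y values: 2, 17 (2 points).
  x = 4: rhs = 3, matching y values: none (0 points).
  x = 5: rhs = 7, matching y values: 8, 11 (2 points).
  x = 6: rhs = 3, matching y values: none (0 points).
  x = 7: rhs = 16, matching y values: 4, 15 (2 points).
  x = 8: rhs = 14, matching y values: none (0 points).
  x = 9: rhs = 3, matching y values: none (0 points).
  x = 10: rhs = 8, matching y values: none (0 points).
  x = 11: rhs = 16, matching y values: 4, 15 (2 points).
  x = 12: rhs = 14, matching y values: none (0 points).
  x = 13: rhs = 8, matching y values: none (0 points).
  x = 14: rhs = 4, matching y values: 2, 17 (2 points).
  x = 15: rhs = 8, matching y values: none (0 points).
  x = 16: rhs = 7, matching y values: 8, 11 (2 points).
  x = 17: rhs = 7, matching y values: 8, 11 (2 points).
  x = 18: rhs = 14, matching y values: none (0 points).
Total affine count: 18.
Full point count |E(F_19)| = 18 + 1 = 19.
Hasse bound: |19 − (19+1)| = |-1| = 1 ≤ 2√19 ≈ 8.7178 ✓.


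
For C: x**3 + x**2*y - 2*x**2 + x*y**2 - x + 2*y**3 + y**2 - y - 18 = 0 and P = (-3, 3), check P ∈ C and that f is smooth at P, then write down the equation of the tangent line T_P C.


Tangent line at P: 29*x + 50*y - 63 = 0.

Step 1: f(-3, 3) = 0, so P lies on C.
Step 2: partial derivatives
  f_x(x, y) = 3*x**2 + 2*x*y - 4*x + y**2 - 1, f_y(x, y) = x**2 + 2*x*y + 6*y**2 + 2*y - 1.
  f_x(P) = 29, f_y(P) = 50 (gradient nonzero, so P is smooth).
Step 3: tangent line at P: 29·(x − -3) + 50·(y − 3) = 0.
Expanding: 29*x + 50*y - 63 = 0.


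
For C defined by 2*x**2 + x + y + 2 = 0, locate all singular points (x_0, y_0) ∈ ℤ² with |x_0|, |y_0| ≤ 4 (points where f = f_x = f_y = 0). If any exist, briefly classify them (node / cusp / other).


No singular points in the scanned grid; C is smooth there.

Compute partial derivatives:
  f_x = 4*x + 1.
  f_y = 1.
f_y = 1 is a nonzero constant, so f_y never vanishes: no point (x, y) can satisfy f = f_x = f_y = 0. In particular no (x, y) ∈ {−4, ..., 4}² is singular; the curve is smooth.


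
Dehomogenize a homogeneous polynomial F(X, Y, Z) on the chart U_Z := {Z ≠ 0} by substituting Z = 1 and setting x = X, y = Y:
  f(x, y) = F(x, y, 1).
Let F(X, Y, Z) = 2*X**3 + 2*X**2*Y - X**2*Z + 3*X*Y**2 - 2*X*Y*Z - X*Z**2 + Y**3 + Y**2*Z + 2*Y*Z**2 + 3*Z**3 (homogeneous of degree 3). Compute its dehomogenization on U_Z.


f(x, y) = 2*x**3 + 2*x**2*y - x**2 + 3*x*y**2 - 2*x*y - x + y**3 + y**2 + 2*y + 3

On U_Z we set Z = 1. Each monomial c·X^i·Y^j·Z^k in F becomes c·x^i·y^j·1^k = c·x^i·y^j.
Substituting Z = 1: F(X, Y, 1) = 2*x**3 + 2*x**2*y - x**2 + 3*x*y**2 - 2*x*y - x + y**3 + y**2 + 2*y + 3.
Note: deg(f) ≤ deg(F) = 3; strict inequality happens when F is divisible by Z (lost terms).


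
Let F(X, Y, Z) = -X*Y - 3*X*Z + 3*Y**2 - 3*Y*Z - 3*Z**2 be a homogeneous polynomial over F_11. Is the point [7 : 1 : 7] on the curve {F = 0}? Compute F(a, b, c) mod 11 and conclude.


F(7,1,7) ≡ 0 (mod 11); P is on the curve.

Evaluate F(7, 1, 7) term-by-term (mod 11).
  -X*Y ↦ -1·7·1·1 = -7
  -3*X*Z ↦ -3·7·1·7 = -147
  3*Y**2 ↦ 3·1·1·1 = 3
  -3*Y*Z ↦ -3·1·1·7 = -21
  -3*Z**2 ↦ -3·1·1·49 = -147
Sum: F(7, 1, 7) = (-7) + (-147) + (3) + (-21) + (-147) = -319.
Reducing mod 11: -319 ≡ 0 (mod 11).
Since F(a, b, c) ≡ 0 (mod 11), P lies on the curve.


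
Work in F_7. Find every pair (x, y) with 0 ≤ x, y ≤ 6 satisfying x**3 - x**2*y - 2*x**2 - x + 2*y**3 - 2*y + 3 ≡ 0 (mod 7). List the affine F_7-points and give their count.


Affine F_7-points: {(1, 1), (2, 4), (3, 1), (5, 2), (5, 6), (6, 1)}; count = 6.

For each of the 49 pairs (x, y) ∈ F_7², evaluate f(x, y) mod 7. Record the zeros.
  x = 0: [0↦3, 1↦3, 2↦1, 3↦2, 4↦4, 5↦5, 6↦3]  zeros at y ∈ ∅
  x = 1: [0↦1, 1↦0, 2↦4, 3↦4, 4↦5, 5↦5, 6↦2]  zeros at y ∈ {1}
  x = 2: [0↦1, 1↦4, 2↦5, 3↦2, 4↦0, 5↦4, 6↦5]  zeros at y ∈ {4}
  x = 3: [0↦2, 1↦0, 2↦3, 3↦2, 4↦2, 5↦1, 6↦4]  zeros at y ∈ {1}
  x = 4: [0↦3, 1↦1, 2↦4, 3↦3, 4↦3, 5↦2, 6↦5]  zeros at y ∈ ∅
  x = 5: [0↦3, 1↦6, 2↦0, 3↦4, 4↦2, 5↦6, 6↦0]  zeros at y ∈ {2, 6}
  x = 6: [0↦1, 1↦0, 2↦4, 3↦4, 4↦5, 5↦5, 6↦2]  zeros at y ∈ {1}
Collecting zeros: affine points = {(1, 1), (2, 4), (3, 1), (5, 2), (5, 6), (6, 1)}.
Total count |C(F_7)_aff| = 6.


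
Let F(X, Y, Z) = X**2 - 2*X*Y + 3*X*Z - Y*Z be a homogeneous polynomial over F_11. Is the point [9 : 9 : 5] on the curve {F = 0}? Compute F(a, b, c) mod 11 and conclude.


F(9,9,5) ≡ 9 (mod 11); P is NOT on the curve.

Evaluate F(9, 9, 5) term-by-term (mod 11).
  X**2 ↦ 1·81·1·1 = 81
  -2*X*Y ↦ -2·9·9·1 = -162
  3*X*Z ↦ 3·9·1·5 = 135
  -Y*Z ↦ -1·1·9·5 = -45
Sum: F(9, 9, 5) = (81) + (-162) + (135) + (-45) = 9.
Reducing mod 11: 9 ≡ 9 (mod 11).
Since F(a, b, c) ≡ 9 ≠ 0 (mod 11), P does NOT lie on the curve.


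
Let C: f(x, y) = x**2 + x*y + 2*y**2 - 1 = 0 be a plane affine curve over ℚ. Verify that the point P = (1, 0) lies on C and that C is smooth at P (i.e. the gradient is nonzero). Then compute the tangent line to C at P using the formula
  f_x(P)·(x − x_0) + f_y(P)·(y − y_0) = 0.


Tangent line at P: 2*x + y - 2 = 0.

Step 1: f(1, 0) = 0, so P lies on C.
Step 2: partial derivatives
  f_x(x, y) = 2*x + y, f_y(x, y) = x + 4*y.
  f_x(P) = 2, f_y(P) = 1 (gradient nonzero, so P is smooth).
Step 3: tangent line at P: 2·(x − 1) + 1·(y − 0) = 0.
Expanding: 2*x + y - 2 = 0.


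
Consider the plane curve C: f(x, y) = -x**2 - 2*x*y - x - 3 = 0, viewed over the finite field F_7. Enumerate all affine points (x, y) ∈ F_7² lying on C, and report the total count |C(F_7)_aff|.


Affine F_7-points: {(1, 1), (2, 3), (3, 1), (4, 5), (5, 3), (6, 5)}; count = 6.

For each of the 49 pairs (x, y) ∈ F_7², evaluate f(x, y) mod 7. Record the zeros.
  x = 0: [0↦4, 1↦4, 2↦4, 3↦4, 4↦4, 5↦4, 6↦4]  zeros at y ∈ ∅
  x = 1: [0↦2, 1↦0, 2↦5, 3↦3, 4↦1, 5↦6, 6↦4]  zeros at y ∈ {1}
  x = 2: [0↦5, 1↦1, 2↦4, 3↦0, 4↦3, 5↦6, 6↦2]  zeros at y ∈ {3}
  x = 3: [0↦6, 1↦0, 2↦1, 3↦2, 4↦3, 5↦4, 6↦5]  zeros at y ∈ {1}
  x = 4: [0↦5, 1↦4, 2↦3, 3↦2, 4↦1, 5↦0, 6↦6]  zeros at y ∈ {5}
  x = 5: [0↦2, 1↦6, 2↦3, 3↦0, 4↦4, 5↦1, 6↦5]  zeros at y ∈ {3}
  x = 6: [0↦4, 1↦6, 2↦1, 3↦3, 4↦5, 5↦0, 6↦2]  zeros at y ∈ {5}
Collecting zeros: affine points = {(1, 1), (2, 3), (3, 1), (4, 5), (5, 3), (6, 5)}.
Total count |C(F_7)_aff| = 6.


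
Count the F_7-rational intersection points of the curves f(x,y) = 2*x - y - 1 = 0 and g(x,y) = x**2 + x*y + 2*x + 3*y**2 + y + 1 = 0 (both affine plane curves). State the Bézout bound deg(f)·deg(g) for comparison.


Common zeros: ∅; count = 0; Bézout bound = 2.

deg(f) = 1, deg(g) = 2, so Bézout bound = 2.
Scan x ∈ F_7. For each x, list the y ∈ F_7 with f(x, y) ≡ 0 and those with g(x, y) ≡ 0 (mod 7); the common zeros in that column are the intersection.
  x = 0: f ≡ 0 at y ∈ {6}; g ≡ 0 at y ∈ ∅; common: ∅.
  x = 1: f ≡ 0 at y ∈ {1}; g ≡ 0 at y ∈ ∅; common: ∅.
  x = 2: f ≡ 0 at y ∈ {3}; g ≡ 0 at y ∈ ∅; common: ∅.
  x = 3: f ≡ 0 at y ∈ {5}; g ≡ 0 at y ∈ ∅; common: ∅.
  x = 4: f ≡ 0 at y ∈ {0}; g ≡ 0 at y ∈ ∅; common: ∅.
  x = 5: f ≡ 0 at y ∈ {2}; g ≡ 0 at y ∈ ∅; common: ∅.
  x = 6: f ≡ 0 at y ∈ {4}; g ≡ 0 at y ∈ {0}; common: ∅.
Collecting: common zeros = ∅, so the count is 0.
Comparison with the Bézout bound: 0 ≤ 2 = deg(f)·deg(g), as expected for curves with no common component (the affine F_7-count falls short of the bound because intersections may lie at infinity, over extension fields, or carry multiplicity).


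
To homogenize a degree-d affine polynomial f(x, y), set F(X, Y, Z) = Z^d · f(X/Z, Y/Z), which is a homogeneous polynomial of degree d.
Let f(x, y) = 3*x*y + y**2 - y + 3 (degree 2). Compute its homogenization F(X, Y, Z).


F(X, Y, Z) = 3*X*Y + Y**2 - Y*Z + 3*Z**2

deg(f) = 2.
Substitute x = X/Z, y = Y/Z into f, then multiply by Z^2.
  monomial 3·x^1·y^1 ↦ 3·X^1·Y^1·Z^0.
  monomial 1·x^0·y^2 ↦ 1·X^0·Y^2·Z^0.
  monomial -1·x^0·y^1 ↦ -1·X^0·Y^1·Z^1.
  monomial 3·x^0·y^0 ↦ 3·X^0·Y^0·Z^2.
Collecting: F(X, Y, Z) = 3*X*Y + Y**2 - Y*Z + 3*Z**2.


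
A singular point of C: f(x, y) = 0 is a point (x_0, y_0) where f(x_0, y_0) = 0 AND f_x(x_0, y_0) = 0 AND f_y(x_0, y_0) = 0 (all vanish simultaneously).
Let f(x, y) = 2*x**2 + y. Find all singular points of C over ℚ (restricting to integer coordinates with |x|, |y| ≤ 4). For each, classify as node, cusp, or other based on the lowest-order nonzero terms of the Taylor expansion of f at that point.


No singular points in the scanned grid; C is smooth there.

Compute partial derivatives:
  f_x = 4*x.
  f_y = 1.
f_y = 1 is a nonzero constant, so f_y never vanishes: no point (x, y) can satisfy f = f_x = f_y = 0. In particular no (x, y) ∈ {−4, ..., 4}² is singular; the curve is smooth.


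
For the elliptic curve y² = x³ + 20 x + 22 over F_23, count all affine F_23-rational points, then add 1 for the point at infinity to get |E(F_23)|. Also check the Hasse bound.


Affine points = {(2, 1), (2, 22), (6, 6), (6, 17), (8, 2), (8, 21), (10, 7), (10, 16), (11, 3), (11, 20), (12, 9), (12, 14), (13, 8), (13, 15), (17, 10), (17, 13), (18, 2), (18, 21), (19, 4), (19, 19), (20, 2), (20, 21), (22, 1), (22, 22)}; affine count = 24; |E(F_23)| = 25.

Discriminant check: Δ ∝ 4a³ + 27b² = 4·20³ + 27·22² = 4·8000 + 27·484 ≡ 11 (mod 23). Nonzero ⇒ E is nonsingular.
For each x ∈ F_23, compute rhs = x³ + 20·x + 22 mod 23, then count y ∈ F_23 with y² ≡ rhs.
  x = 0: rhs = 22, matching y values: none (0 points).
  x = 1: rhs = 20, matching y values: none (0 points).
  x = 2: rhs = 1, matching y values: 1, 22 (2 points).
  x = 3: rhs = 17, matching y values: none (0 points).
  x = 4: rhs = 5, matching y values: none (0 points).
  x = 5: rhs = 17, matching y values: none (0 points).
  x = 6: rhs = 13, matching y values: 6, 17 (2 points).
  x = 7: rhs = 22, matching y values: none (0 points).
  x = 8: rhs = 4, matching y values: 2, 21 (2 points).
  x = 9: rhs = 11, matching y values: none (0 points).
  x = 10: rhs = 3, matching y values: 7, 16 (2 points).
  x = 11: rhs = 9, matching y values: 3, 20 (2 points).
  x = 12: rhs = 12, matching y values: 9, 14 (2 points).
  x = 13: rhs = 18, matching y values: 8, 15 (2 points).
  x = 14: rhs = 10, matching y values: none (0 points).
  x = 15: rhs = 17, matching y values: none (0 points).
  x = 16: rhs = 22, matching y values: none (0 points).
  x = 17: rhs = 8, matching y values: 10, 13 (2 points).
  x = 18: rhs = 4, matching y values: 2, 21 (2 points).
  x = 19: rhs = 16, matching y values: 4, 19 (2 points).
  x = 20: rhs = 4, matching y values: 2, 21 (2 points).
  x = 21: rhs = 20, matching y values: none (0 points).
  x = 22: rhs = 1, matching y values: 1, 22 (2 points).
Total affine count: 24.
Full point count |E(F_23)| = 24 + 1 = 25.
Hasse bound: |25 − (23+1)| = |1| = 1 ≤ 2√23 ≈ 9.5917 ✓.


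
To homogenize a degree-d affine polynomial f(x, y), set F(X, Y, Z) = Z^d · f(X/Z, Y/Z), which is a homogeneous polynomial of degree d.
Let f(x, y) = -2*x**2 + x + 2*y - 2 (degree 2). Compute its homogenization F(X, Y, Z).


F(X, Y, Z) = -2*X**2 + X*Z + 2*Y*Z - 2*Z**2

deg(f) = 2.
Substitute x = X/Z, y = Y/Z into f, then multiply by Z^2.
  monomial -2·x^2·y^0 ↦ -2·X^2·Y^0·Z^0.
  monomial 1·x^1·y^0 ↦ 1·X^1·Y^0·Z^1.
  monomial 2·x^0·y^1 ↦ 2·X^0·Y^1·Z^1.
  monomial -2·x^0·y^0 ↦ -2·X^0·Y^0·Z^2.
Collecting: F(X, Y, Z) = -2*X**2 + X*Z + 2*Y*Z - 2*Z**2.


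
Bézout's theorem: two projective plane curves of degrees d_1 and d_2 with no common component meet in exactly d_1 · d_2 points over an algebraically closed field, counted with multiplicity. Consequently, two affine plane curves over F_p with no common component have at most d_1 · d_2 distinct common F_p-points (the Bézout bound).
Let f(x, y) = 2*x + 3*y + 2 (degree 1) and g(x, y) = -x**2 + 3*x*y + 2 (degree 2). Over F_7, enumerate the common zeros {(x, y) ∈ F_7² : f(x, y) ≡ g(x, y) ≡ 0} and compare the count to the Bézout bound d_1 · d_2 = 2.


Common zeros: {(2, 5)}; count = 1; Bézout bound = 2.

deg(f) = 1, deg(g) = 2, so Bézout bound = 2.
Scan x ∈ F_7. For each x, list the y ∈ F_7 with f(x, y) ≡ 0 and those with g(x, y) ≡ 0 (mod 7); the common zeros in that column are the intersection.
  x = 0: f ≡ 0 at y ∈ {4}; g ≡ 0 at y ∈ ∅; common: ∅.
  x = 1: f ≡ 0 at y ∈ {1}; g ≡ 0 at y ∈ {2}; common: ∅.
  x = 2: f ≡ 0 at y ∈ {5}; g ≡ 0 at y ∈ {5}; common: {5}.
  x = 3: f ≡ 0 at y ∈ {2}; g ≡ 0 at y ∈ {0}; common: ∅.
  x = 4: f ≡ 0 at y ∈ {6}; g ≡ 0 at y ∈ {0}; common: ∅.
  x = 5: f ≡ 0 at y ∈ {3}; g ≡ 0 at y ∈ {2}; common: ∅.
  x = 6: f ≡ 0 at y ∈ {0}; g ≡ 0 at y ∈ {5}; common: ∅.
Collecting: common zeros = {(2, 5)}, so the count is 1.
Comparison with the Bézout bound: 1 ≤ 2 = deg(f)·deg(g), as expected for curves with no common component (the affine F_7-count falls short of the bound because intersections may lie at infinity, over extension fields, or carry multiplicity).
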